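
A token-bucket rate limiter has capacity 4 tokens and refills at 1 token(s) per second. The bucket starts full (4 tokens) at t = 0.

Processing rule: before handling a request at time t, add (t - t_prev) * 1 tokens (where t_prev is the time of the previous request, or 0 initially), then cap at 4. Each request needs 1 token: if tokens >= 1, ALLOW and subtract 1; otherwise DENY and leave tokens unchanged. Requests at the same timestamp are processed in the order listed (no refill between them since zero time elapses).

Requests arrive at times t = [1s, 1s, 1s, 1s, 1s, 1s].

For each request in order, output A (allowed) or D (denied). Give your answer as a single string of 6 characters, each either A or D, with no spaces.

Simulating step by step:
  req#1 t=1s: ALLOW
  req#2 t=1s: ALLOW
  req#3 t=1s: ALLOW
  req#4 t=1s: ALLOW
  req#5 t=1s: DENY
  req#6 t=1s: DENY

Answer: AAAADD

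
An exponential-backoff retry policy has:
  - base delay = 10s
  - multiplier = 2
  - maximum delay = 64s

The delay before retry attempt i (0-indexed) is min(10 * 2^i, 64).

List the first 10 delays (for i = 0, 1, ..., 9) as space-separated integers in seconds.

Computing each delay:
  i=0: min(10*2^0, 64) = 10
  i=1: min(10*2^1, 64) = 20
  i=2: min(10*2^2, 64) = 40
  i=3: min(10*2^3, 64) = 64
  i=4: min(10*2^4, 64) = 64
  i=5: min(10*2^5, 64) = 64
  i=6: min(10*2^6, 64) = 64
  i=7: min(10*2^7, 64) = 64
  i=8: min(10*2^8, 64) = 64
  i=9: min(10*2^9, 64) = 64

Answer: 10 20 40 64 64 64 64 64 64 64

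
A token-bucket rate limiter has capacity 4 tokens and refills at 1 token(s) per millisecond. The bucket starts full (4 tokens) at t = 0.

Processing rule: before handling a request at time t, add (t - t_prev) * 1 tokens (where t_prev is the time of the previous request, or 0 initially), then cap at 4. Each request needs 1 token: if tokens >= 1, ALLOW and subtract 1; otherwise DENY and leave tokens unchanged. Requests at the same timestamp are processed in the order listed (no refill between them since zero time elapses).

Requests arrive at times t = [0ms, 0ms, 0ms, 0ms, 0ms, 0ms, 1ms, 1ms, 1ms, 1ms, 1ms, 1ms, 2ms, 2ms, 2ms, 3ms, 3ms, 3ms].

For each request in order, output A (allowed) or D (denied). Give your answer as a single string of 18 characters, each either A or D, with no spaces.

Simulating step by step:
  req#1 t=0ms: ALLOW
  req#2 t=0ms: ALLOW
  req#3 t=0ms: ALLOW
  req#4 t=0ms: ALLOW
  req#5 t=0ms: DENY
  req#6 t=0ms: DENY
  req#7 t=1ms: ALLOW
  req#8 t=1ms: DENY
  req#9 t=1ms: DENY
  req#10 t=1ms: DENY
  req#11 t=1ms: DENY
  req#12 t=1ms: DENY
  req#13 t=2ms: ALLOW
  req#14 t=2ms: DENY
  req#15 t=2ms: DENY
  req#16 t=3ms: ALLOW
  req#17 t=3ms: DENY
  req#18 t=3ms: DENY

Answer: AAAADDADDDDDADDADD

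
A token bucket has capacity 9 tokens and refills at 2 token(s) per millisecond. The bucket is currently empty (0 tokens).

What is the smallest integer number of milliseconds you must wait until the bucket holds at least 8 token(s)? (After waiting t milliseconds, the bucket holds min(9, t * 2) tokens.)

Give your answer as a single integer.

Answer: 4

Derivation:
Need t * 2 >= 8, so t >= 8/2.
Smallest integer t = ceil(8/2) = 4.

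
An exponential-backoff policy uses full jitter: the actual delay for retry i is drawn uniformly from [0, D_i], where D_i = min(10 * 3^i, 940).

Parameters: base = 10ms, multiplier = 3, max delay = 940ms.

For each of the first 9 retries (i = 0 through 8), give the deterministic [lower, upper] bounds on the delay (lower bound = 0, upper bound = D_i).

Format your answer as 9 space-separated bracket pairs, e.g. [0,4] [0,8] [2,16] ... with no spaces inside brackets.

Computing bounds per retry:
  i=0: D_i=min(10*3^0,940)=10, bounds=[0,10]
  i=1: D_i=min(10*3^1,940)=30, bounds=[0,30]
  i=2: D_i=min(10*3^2,940)=90, bounds=[0,90]
  i=3: D_i=min(10*3^3,940)=270, bounds=[0,270]
  i=4: D_i=min(10*3^4,940)=810, bounds=[0,810]
  i=5: D_i=min(10*3^5,940)=940, bounds=[0,940]
  i=6: D_i=min(10*3^6,940)=940, bounds=[0,940]
  i=7: D_i=min(10*3^7,940)=940, bounds=[0,940]
  i=8: D_i=min(10*3^8,940)=940, bounds=[0,940]

Answer: [0,10] [0,30] [0,90] [0,270] [0,810] [0,940] [0,940] [0,940] [0,940]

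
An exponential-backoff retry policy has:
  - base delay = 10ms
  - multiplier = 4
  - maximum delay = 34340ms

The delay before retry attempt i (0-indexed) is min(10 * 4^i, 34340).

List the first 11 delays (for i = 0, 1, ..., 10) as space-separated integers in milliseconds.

Answer: 10 40 160 640 2560 10240 34340 34340 34340 34340 34340

Derivation:
Computing each delay:
  i=0: min(10*4^0, 34340) = 10
  i=1: min(10*4^1, 34340) = 40
  i=2: min(10*4^2, 34340) = 160
  i=3: min(10*4^3, 34340) = 640
  i=4: min(10*4^4, 34340) = 2560
  i=5: min(10*4^5, 34340) = 10240
  i=6: min(10*4^6, 34340) = 34340
  i=7: min(10*4^7, 34340) = 34340
  i=8: min(10*4^8, 34340) = 34340
  i=9: min(10*4^9, 34340) = 34340
  i=10: min(10*4^10, 34340) = 34340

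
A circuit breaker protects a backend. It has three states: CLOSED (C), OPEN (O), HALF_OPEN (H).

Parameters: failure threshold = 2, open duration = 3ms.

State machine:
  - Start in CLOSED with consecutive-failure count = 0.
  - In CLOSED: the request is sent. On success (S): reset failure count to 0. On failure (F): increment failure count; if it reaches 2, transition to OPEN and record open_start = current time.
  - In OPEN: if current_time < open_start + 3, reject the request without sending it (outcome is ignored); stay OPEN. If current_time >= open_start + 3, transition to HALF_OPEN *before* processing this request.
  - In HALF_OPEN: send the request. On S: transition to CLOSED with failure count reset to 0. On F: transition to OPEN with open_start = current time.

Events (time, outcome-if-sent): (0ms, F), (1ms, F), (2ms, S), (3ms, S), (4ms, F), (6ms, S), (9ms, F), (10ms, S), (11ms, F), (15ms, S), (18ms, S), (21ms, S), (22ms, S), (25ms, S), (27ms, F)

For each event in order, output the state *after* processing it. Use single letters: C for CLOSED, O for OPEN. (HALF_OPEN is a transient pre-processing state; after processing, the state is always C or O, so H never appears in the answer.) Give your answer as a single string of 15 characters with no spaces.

Answer: COOOOOOOOCCCCCC

Derivation:
State after each event:
  event#1 t=0ms outcome=F: state=CLOSED
  event#2 t=1ms outcome=F: state=OPEN
  event#3 t=2ms outcome=S: state=OPEN
  event#4 t=3ms outcome=S: state=OPEN
  event#5 t=4ms outcome=F: state=OPEN
  event#6 t=6ms outcome=S: state=OPEN
  event#7 t=9ms outcome=F: state=OPEN
  event#8 t=10ms outcome=S: state=OPEN
  event#9 t=11ms outcome=F: state=OPEN
  event#10 t=15ms outcome=S: state=CLOSED
  event#11 t=18ms outcome=S: state=CLOSED
  event#12 t=21ms outcome=S: state=CLOSED
  event#13 t=22ms outcome=S: state=CLOSED
  event#14 t=25ms outcome=S: state=CLOSED
  event#15 t=27ms outcome=F: state=CLOSED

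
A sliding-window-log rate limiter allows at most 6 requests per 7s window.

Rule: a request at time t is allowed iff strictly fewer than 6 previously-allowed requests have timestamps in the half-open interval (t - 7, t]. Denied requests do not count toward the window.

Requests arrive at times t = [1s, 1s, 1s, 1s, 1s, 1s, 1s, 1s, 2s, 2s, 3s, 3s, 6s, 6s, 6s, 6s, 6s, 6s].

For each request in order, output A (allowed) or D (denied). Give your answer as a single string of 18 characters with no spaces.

Answer: AAAAAADDDDDDDDDDDD

Derivation:
Tracking allowed requests in the window:
  req#1 t=1s: ALLOW
  req#2 t=1s: ALLOW
  req#3 t=1s: ALLOW
  req#4 t=1s: ALLOW
  req#5 t=1s: ALLOW
  req#6 t=1s: ALLOW
  req#7 t=1s: DENY
  req#8 t=1s: DENY
  req#9 t=2s: DENY
  req#10 t=2s: DENY
  req#11 t=3s: DENY
  req#12 t=3s: DENY
  req#13 t=6s: DENY
  req#14 t=6s: DENY
  req#15 t=6s: DENY
  req#16 t=6s: DENY
  req#17 t=6s: DENY
  req#18 t=6s: DENY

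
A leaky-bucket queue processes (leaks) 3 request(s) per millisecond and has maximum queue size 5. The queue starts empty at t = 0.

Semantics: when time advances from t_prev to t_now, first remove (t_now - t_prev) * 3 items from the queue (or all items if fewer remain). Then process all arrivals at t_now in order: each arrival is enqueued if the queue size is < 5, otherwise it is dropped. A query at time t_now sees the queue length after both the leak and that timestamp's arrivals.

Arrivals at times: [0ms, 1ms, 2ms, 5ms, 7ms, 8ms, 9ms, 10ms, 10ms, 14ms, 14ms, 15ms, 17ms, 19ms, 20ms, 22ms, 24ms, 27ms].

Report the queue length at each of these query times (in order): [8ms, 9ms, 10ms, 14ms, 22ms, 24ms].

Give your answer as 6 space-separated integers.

Queue lengths at query times:
  query t=8ms: backlog = 1
  query t=9ms: backlog = 1
  query t=10ms: backlog = 2
  query t=14ms: backlog = 2
  query t=22ms: backlog = 1
  query t=24ms: backlog = 1

Answer: 1 1 2 2 1 1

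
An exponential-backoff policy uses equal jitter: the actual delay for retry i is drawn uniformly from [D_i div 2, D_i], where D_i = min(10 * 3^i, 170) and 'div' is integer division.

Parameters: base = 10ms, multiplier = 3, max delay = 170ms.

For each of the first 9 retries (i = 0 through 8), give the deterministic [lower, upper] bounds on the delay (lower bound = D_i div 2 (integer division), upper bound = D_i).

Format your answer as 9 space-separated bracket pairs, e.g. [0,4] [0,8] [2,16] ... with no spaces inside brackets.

Answer: [5,10] [15,30] [45,90] [85,170] [85,170] [85,170] [85,170] [85,170] [85,170]

Derivation:
Computing bounds per retry:
  i=0: D_i=min(10*3^0,170)=10, bounds=[5,10]
  i=1: D_i=min(10*3^1,170)=30, bounds=[15,30]
  i=2: D_i=min(10*3^2,170)=90, bounds=[45,90]
  i=3: D_i=min(10*3^3,170)=170, bounds=[85,170]
  i=4: D_i=min(10*3^4,170)=170, bounds=[85,170]
  i=5: D_i=min(10*3^5,170)=170, bounds=[85,170]
  i=6: D_i=min(10*3^6,170)=170, bounds=[85,170]
  i=7: D_i=min(10*3^7,170)=170, bounds=[85,170]
  i=8: D_i=min(10*3^8,170)=170, bounds=[85,170]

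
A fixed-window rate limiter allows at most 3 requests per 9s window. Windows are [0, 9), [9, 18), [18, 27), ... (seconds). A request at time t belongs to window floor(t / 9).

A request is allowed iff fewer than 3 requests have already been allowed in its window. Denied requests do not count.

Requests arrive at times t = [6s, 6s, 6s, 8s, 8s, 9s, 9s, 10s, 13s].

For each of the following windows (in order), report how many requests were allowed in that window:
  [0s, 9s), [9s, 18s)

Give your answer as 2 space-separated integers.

Answer: 3 3

Derivation:
Processing requests:
  req#1 t=6s (window 0): ALLOW
  req#2 t=6s (window 0): ALLOW
  req#3 t=6s (window 0): ALLOW
  req#4 t=8s (window 0): DENY
  req#5 t=8s (window 0): DENY
  req#6 t=9s (window 1): ALLOW
  req#7 t=9s (window 1): ALLOW
  req#8 t=10s (window 1): ALLOW
  req#9 t=13s (window 1): DENY

Allowed counts by window: 3 3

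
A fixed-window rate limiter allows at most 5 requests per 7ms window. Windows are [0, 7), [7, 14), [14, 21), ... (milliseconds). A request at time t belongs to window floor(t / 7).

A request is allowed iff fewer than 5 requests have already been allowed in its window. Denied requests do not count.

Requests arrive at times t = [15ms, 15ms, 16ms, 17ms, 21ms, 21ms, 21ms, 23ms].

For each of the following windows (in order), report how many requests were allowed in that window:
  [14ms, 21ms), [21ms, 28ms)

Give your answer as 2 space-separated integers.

Answer: 4 4

Derivation:
Processing requests:
  req#1 t=15ms (window 2): ALLOW
  req#2 t=15ms (window 2): ALLOW
  req#3 t=16ms (window 2): ALLOW
  req#4 t=17ms (window 2): ALLOW
  req#5 t=21ms (window 3): ALLOW
  req#6 t=21ms (window 3): ALLOW
  req#7 t=21ms (window 3): ALLOW
  req#8 t=23ms (window 3): ALLOW

Allowed counts by window: 4 4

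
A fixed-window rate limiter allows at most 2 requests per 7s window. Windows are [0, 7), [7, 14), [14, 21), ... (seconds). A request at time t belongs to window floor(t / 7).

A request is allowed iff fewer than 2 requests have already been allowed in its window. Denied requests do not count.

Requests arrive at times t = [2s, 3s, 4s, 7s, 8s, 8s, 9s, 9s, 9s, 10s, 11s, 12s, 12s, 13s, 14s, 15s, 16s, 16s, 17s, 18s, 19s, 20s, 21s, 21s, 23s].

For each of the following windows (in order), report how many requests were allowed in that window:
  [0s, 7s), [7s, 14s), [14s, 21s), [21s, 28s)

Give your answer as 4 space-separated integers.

Answer: 2 2 2 2

Derivation:
Processing requests:
  req#1 t=2s (window 0): ALLOW
  req#2 t=3s (window 0): ALLOW
  req#3 t=4s (window 0): DENY
  req#4 t=7s (window 1): ALLOW
  req#5 t=8s (window 1): ALLOW
  req#6 t=8s (window 1): DENY
  req#7 t=9s (window 1): DENY
  req#8 t=9s (window 1): DENY
  req#9 t=9s (window 1): DENY
  req#10 t=10s (window 1): DENY
  req#11 t=11s (window 1): DENY
  req#12 t=12s (window 1): DENY
  req#13 t=12s (window 1): DENY
  req#14 t=13s (window 1): DENY
  req#15 t=14s (window 2): ALLOW
  req#16 t=15s (window 2): ALLOW
  req#17 t=16s (window 2): DENY
  req#18 t=16s (window 2): DENY
  req#19 t=17s (window 2): DENY
  req#20 t=18s (window 2): DENY
  req#21 t=19s (window 2): DENY
  req#22 t=20s (window 2): DENY
  req#23 t=21s (window 3): ALLOW
  req#24 t=21s (window 3): ALLOW
  req#25 t=23s (window 3): DENY

Allowed counts by window: 2 2 2 2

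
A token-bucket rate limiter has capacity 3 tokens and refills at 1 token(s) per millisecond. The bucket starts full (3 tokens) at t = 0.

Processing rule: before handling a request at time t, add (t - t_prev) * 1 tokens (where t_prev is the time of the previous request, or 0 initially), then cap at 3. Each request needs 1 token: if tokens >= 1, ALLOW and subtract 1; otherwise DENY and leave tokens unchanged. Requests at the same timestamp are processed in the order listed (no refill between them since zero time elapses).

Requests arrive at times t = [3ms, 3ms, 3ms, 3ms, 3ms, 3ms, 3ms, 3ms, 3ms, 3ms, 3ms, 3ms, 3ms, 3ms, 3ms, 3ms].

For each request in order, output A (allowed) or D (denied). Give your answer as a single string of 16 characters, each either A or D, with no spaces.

Simulating step by step:
  req#1 t=3ms: ALLOW
  req#2 t=3ms: ALLOW
  req#3 t=3ms: ALLOW
  req#4 t=3ms: DENY
  req#5 t=3ms: DENY
  req#6 t=3ms: DENY
  req#7 t=3ms: DENY
  req#8 t=3ms: DENY
  req#9 t=3ms: DENY
  req#10 t=3ms: DENY
  req#11 t=3ms: DENY
  req#12 t=3ms: DENY
  req#13 t=3ms: DENY
  req#14 t=3ms: DENY
  req#15 t=3ms: DENY
  req#16 t=3ms: DENY

Answer: AAADDDDDDDDDDDDD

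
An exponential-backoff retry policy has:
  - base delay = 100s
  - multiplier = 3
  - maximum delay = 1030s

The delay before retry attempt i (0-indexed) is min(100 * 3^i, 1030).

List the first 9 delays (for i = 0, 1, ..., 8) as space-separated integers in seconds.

Answer: 100 300 900 1030 1030 1030 1030 1030 1030

Derivation:
Computing each delay:
  i=0: min(100*3^0, 1030) = 100
  i=1: min(100*3^1, 1030) = 300
  i=2: min(100*3^2, 1030) = 900
  i=3: min(100*3^3, 1030) = 1030
  i=4: min(100*3^4, 1030) = 1030
  i=5: min(100*3^5, 1030) = 1030
  i=6: min(100*3^6, 1030) = 1030
  i=7: min(100*3^7, 1030) = 1030
  i=8: min(100*3^8, 1030) = 1030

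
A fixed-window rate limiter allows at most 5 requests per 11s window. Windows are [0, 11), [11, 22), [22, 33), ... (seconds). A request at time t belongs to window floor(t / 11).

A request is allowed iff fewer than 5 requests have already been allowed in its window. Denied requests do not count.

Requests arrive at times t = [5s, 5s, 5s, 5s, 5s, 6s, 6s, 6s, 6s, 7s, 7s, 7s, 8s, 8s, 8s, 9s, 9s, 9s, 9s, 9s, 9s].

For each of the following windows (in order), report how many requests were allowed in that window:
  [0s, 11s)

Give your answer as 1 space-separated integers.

Answer: 5

Derivation:
Processing requests:
  req#1 t=5s (window 0): ALLOW
  req#2 t=5s (window 0): ALLOW
  req#3 t=5s (window 0): ALLOW
  req#4 t=5s (window 0): ALLOW
  req#5 t=5s (window 0): ALLOW
  req#6 t=6s (window 0): DENY
  req#7 t=6s (window 0): DENY
  req#8 t=6s (window 0): DENY
  req#9 t=6s (window 0): DENY
  req#10 t=7s (window 0): DENY
  req#11 t=7s (window 0): DENY
  req#12 t=7s (window 0): DENY
  req#13 t=8s (window 0): DENY
  req#14 t=8s (window 0): DENY
  req#15 t=8s (window 0): DENY
  req#16 t=9s (window 0): DENY
  req#17 t=9s (window 0): DENY
  req#18 t=9s (window 0): DENY
  req#19 t=9s (window 0): DENY
  req#20 t=9s (window 0): DENY
  req#21 t=9s (window 0): DENY

Allowed counts by window: 5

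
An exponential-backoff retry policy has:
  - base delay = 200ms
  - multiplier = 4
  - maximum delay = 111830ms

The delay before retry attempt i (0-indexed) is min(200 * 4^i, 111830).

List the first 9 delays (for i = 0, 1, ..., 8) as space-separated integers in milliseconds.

Computing each delay:
  i=0: min(200*4^0, 111830) = 200
  i=1: min(200*4^1, 111830) = 800
  i=2: min(200*4^2, 111830) = 3200
  i=3: min(200*4^3, 111830) = 12800
  i=4: min(200*4^4, 111830) = 51200
  i=5: min(200*4^5, 111830) = 111830
  i=6: min(200*4^6, 111830) = 111830
  i=7: min(200*4^7, 111830) = 111830
  i=8: min(200*4^8, 111830) = 111830

Answer: 200 800 3200 12800 51200 111830 111830 111830 111830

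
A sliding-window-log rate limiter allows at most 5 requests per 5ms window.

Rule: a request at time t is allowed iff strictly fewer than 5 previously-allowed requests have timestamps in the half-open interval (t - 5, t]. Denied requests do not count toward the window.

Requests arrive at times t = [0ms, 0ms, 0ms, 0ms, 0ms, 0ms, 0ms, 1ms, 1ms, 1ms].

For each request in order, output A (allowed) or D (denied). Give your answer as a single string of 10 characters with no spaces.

Answer: AAAAADDDDD

Derivation:
Tracking allowed requests in the window:
  req#1 t=0ms: ALLOW
  req#2 t=0ms: ALLOW
  req#3 t=0ms: ALLOW
  req#4 t=0ms: ALLOW
  req#5 t=0ms: ALLOW
  req#6 t=0ms: DENY
  req#7 t=0ms: DENY
  req#8 t=1ms: DENY
  req#9 t=1ms: DENY
  req#10 t=1ms: DENY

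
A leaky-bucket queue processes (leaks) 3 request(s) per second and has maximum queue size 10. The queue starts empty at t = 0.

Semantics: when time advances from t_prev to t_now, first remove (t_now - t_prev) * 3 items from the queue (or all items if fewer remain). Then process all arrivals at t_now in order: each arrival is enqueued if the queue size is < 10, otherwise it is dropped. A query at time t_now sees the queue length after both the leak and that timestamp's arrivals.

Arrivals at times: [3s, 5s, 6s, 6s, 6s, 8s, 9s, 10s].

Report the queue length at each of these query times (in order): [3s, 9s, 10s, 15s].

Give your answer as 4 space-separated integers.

Queue lengths at query times:
  query t=3s: backlog = 1
  query t=9s: backlog = 1
  query t=10s: backlog = 1
  query t=15s: backlog = 0

Answer: 1 1 1 0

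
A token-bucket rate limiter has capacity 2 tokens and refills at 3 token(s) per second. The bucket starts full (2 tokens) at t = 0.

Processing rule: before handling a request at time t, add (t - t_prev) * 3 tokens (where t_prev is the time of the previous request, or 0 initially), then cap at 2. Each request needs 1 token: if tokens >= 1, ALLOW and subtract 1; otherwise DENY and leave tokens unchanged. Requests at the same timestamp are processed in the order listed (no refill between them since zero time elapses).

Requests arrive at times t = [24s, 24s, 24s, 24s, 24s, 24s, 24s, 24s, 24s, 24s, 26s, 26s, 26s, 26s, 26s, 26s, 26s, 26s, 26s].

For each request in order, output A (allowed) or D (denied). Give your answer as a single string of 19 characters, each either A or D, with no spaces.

Answer: AADDDDDDDDAADDDDDDD

Derivation:
Simulating step by step:
  req#1 t=24s: ALLOW
  req#2 t=24s: ALLOW
  req#3 t=24s: DENY
  req#4 t=24s: DENY
  req#5 t=24s: DENY
  req#6 t=24s: DENY
  req#7 t=24s: DENY
  req#8 t=24s: DENY
  req#9 t=24s: DENY
  req#10 t=24s: DENY
  req#11 t=26s: ALLOW
  req#12 t=26s: ALLOW
  req#13 t=26s: DENY
  req#14 t=26s: DENY
  req#15 t=26s: DENY
  req#16 t=26s: DENY
  req#17 t=26s: DENY
  req#18 t=26s: DENY
  req#19 t=26s: DENY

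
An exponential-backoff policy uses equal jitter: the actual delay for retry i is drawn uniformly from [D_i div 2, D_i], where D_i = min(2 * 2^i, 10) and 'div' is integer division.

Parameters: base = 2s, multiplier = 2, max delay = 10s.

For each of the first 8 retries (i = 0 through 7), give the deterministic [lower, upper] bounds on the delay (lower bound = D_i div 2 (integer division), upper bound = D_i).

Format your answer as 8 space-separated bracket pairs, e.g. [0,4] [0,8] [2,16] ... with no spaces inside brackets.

Answer: [1,2] [2,4] [4,8] [5,10] [5,10] [5,10] [5,10] [5,10]

Derivation:
Computing bounds per retry:
  i=0: D_i=min(2*2^0,10)=2, bounds=[1,2]
  i=1: D_i=min(2*2^1,10)=4, bounds=[2,4]
  i=2: D_i=min(2*2^2,10)=8, bounds=[4,8]
  i=3: D_i=min(2*2^3,10)=10, bounds=[5,10]
  i=4: D_i=min(2*2^4,10)=10, bounds=[5,10]
  i=5: D_i=min(2*2^5,10)=10, bounds=[5,10]
  i=6: D_i=min(2*2^6,10)=10, bounds=[5,10]
  i=7: D_i=min(2*2^7,10)=10, bounds=[5,10]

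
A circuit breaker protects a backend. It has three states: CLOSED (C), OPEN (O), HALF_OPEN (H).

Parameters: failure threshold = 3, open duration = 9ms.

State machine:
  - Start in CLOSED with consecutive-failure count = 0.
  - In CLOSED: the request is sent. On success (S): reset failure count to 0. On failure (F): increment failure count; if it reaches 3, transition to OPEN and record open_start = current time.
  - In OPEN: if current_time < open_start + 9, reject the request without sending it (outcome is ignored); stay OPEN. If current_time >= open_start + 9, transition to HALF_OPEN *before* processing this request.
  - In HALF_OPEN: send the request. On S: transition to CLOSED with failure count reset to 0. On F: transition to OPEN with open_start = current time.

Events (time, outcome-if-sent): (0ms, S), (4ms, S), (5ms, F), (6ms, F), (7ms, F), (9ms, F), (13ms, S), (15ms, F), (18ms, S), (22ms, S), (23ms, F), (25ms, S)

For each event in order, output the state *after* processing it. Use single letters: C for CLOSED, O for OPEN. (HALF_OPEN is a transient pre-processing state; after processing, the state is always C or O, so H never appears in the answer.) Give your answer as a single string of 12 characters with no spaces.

Answer: CCCCOOOOCCCC

Derivation:
State after each event:
  event#1 t=0ms outcome=S: state=CLOSED
  event#2 t=4ms outcome=S: state=CLOSED
  event#3 t=5ms outcome=F: state=CLOSED
  event#4 t=6ms outcome=F: state=CLOSED
  event#5 t=7ms outcome=F: state=OPEN
  event#6 t=9ms outcome=F: state=OPEN
  event#7 t=13ms outcome=S: state=OPEN
  event#8 t=15ms outcome=F: state=OPEN
  event#9 t=18ms outcome=S: state=CLOSED
  event#10 t=22ms outcome=S: state=CLOSED
  event#11 t=23ms outcome=F: state=CLOSED
  event#12 t=25ms outcome=S: state=CLOSED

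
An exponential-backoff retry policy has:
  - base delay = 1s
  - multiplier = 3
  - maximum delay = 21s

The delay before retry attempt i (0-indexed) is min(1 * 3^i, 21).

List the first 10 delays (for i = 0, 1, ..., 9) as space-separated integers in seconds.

Answer: 1 3 9 21 21 21 21 21 21 21

Derivation:
Computing each delay:
  i=0: min(1*3^0, 21) = 1
  i=1: min(1*3^1, 21) = 3
  i=2: min(1*3^2, 21) = 9
  i=3: min(1*3^3, 21) = 21
  i=4: min(1*3^4, 21) = 21
  i=5: min(1*3^5, 21) = 21
  i=6: min(1*3^6, 21) = 21
  i=7: min(1*3^7, 21) = 21
  i=8: min(1*3^8, 21) = 21
  i=9: min(1*3^9, 21) = 21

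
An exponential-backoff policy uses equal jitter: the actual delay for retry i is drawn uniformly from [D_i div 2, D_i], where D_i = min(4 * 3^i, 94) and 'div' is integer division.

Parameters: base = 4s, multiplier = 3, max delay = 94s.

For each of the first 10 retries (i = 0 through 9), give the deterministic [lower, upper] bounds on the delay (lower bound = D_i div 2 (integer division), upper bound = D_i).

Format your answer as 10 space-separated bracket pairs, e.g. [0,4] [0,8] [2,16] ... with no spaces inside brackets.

Answer: [2,4] [6,12] [18,36] [47,94] [47,94] [47,94] [47,94] [47,94] [47,94] [47,94]

Derivation:
Computing bounds per retry:
  i=0: D_i=min(4*3^0,94)=4, bounds=[2,4]
  i=1: D_i=min(4*3^1,94)=12, bounds=[6,12]
  i=2: D_i=min(4*3^2,94)=36, bounds=[18,36]
  i=3: D_i=min(4*3^3,94)=94, bounds=[47,94]
  i=4: D_i=min(4*3^4,94)=94, bounds=[47,94]
  i=5: D_i=min(4*3^5,94)=94, bounds=[47,94]
  i=6: D_i=min(4*3^6,94)=94, bounds=[47,94]
  i=7: D_i=min(4*3^7,94)=94, bounds=[47,94]
  i=8: D_i=min(4*3^8,94)=94, bounds=[47,94]
  i=9: D_i=min(4*3^9,94)=94, bounds=[47,94]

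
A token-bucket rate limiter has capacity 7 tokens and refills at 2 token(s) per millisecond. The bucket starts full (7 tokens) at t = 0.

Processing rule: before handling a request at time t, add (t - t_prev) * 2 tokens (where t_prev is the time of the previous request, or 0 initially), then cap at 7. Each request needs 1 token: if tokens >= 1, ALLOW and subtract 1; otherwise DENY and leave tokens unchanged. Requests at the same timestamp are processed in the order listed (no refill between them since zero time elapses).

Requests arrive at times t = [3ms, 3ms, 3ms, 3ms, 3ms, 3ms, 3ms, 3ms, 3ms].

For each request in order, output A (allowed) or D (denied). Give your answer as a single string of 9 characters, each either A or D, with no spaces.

Simulating step by step:
  req#1 t=3ms: ALLOW
  req#2 t=3ms: ALLOW
  req#3 t=3ms: ALLOW
  req#4 t=3ms: ALLOW
  req#5 t=3ms: ALLOW
  req#6 t=3ms: ALLOW
  req#7 t=3ms: ALLOW
  req#8 t=3ms: DENY
  req#9 t=3ms: DENY

Answer: AAAAAAADD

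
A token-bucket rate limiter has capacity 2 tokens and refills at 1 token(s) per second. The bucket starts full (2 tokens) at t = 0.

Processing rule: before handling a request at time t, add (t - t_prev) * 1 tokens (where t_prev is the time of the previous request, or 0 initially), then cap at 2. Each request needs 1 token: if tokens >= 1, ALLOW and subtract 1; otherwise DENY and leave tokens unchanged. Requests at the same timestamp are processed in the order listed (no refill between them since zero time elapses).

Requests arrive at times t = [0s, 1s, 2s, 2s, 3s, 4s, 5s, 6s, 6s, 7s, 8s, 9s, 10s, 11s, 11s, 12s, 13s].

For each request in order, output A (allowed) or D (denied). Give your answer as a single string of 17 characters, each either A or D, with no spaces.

Simulating step by step:
  req#1 t=0s: ALLOW
  req#2 t=1s: ALLOW
  req#3 t=2s: ALLOW
  req#4 t=2s: ALLOW
  req#5 t=3s: ALLOW
  req#6 t=4s: ALLOW
  req#7 t=5s: ALLOW
  req#8 t=6s: ALLOW
  req#9 t=6s: DENY
  req#10 t=7s: ALLOW
  req#11 t=8s: ALLOW
  req#12 t=9s: ALLOW
  req#13 t=10s: ALLOW
  req#14 t=11s: ALLOW
  req#15 t=11s: DENY
  req#16 t=12s: ALLOW
  req#17 t=13s: ALLOW

Answer: AAAAAAAADAAAAADAA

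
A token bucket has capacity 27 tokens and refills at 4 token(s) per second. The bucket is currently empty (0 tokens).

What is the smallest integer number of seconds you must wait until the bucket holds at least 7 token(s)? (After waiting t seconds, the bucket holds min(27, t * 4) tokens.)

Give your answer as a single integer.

Need t * 4 >= 7, so t >= 7/4.
Smallest integer t = ceil(7/4) = 2.

Answer: 2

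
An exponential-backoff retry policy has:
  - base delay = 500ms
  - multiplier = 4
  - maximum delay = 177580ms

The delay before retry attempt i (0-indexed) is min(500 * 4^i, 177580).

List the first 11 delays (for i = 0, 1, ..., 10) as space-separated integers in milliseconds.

Computing each delay:
  i=0: min(500*4^0, 177580) = 500
  i=1: min(500*4^1, 177580) = 2000
  i=2: min(500*4^2, 177580) = 8000
  i=3: min(500*4^3, 177580) = 32000
  i=4: min(500*4^4, 177580) = 128000
  i=5: min(500*4^5, 177580) = 177580
  i=6: min(500*4^6, 177580) = 177580
  i=7: min(500*4^7, 177580) = 177580
  i=8: min(500*4^8, 177580) = 177580
  i=9: min(500*4^9, 177580) = 177580
  i=10: min(500*4^10, 177580) = 177580

Answer: 500 2000 8000 32000 128000 177580 177580 177580 177580 177580 177580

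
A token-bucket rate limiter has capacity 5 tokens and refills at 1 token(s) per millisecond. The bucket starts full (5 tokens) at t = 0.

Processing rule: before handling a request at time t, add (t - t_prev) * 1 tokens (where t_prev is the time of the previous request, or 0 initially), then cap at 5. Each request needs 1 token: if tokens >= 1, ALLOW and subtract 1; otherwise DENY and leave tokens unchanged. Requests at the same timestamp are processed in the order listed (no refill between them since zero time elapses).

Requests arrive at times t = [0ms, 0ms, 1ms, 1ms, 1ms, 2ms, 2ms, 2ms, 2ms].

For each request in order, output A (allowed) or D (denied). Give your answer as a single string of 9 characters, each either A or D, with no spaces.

Answer: AAAAAAADD

Derivation:
Simulating step by step:
  req#1 t=0ms: ALLOW
  req#2 t=0ms: ALLOW
  req#3 t=1ms: ALLOW
  req#4 t=1ms: ALLOW
  req#5 t=1ms: ALLOW
  req#6 t=2ms: ALLOW
  req#7 t=2ms: ALLOW
  req#8 t=2ms: DENY
  req#9 t=2ms: DENY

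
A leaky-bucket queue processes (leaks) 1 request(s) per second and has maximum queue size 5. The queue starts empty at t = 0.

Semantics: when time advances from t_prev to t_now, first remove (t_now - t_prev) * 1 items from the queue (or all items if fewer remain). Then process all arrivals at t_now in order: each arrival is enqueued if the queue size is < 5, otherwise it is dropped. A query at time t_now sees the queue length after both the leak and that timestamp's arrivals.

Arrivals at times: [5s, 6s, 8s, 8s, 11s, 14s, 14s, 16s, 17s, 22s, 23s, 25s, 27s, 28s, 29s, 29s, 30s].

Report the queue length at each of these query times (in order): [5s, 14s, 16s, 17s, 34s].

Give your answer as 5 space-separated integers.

Answer: 1 2 1 1 0

Derivation:
Queue lengths at query times:
  query t=5s: backlog = 1
  query t=14s: backlog = 2
  query t=16s: backlog = 1
  query t=17s: backlog = 1
  query t=34s: backlog = 0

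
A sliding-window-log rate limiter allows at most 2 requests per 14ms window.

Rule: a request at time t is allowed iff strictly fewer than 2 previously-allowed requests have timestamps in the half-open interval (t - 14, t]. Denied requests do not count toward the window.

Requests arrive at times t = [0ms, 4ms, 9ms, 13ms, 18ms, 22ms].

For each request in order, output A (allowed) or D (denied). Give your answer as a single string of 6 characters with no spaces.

Answer: AADDAA

Derivation:
Tracking allowed requests in the window:
  req#1 t=0ms: ALLOW
  req#2 t=4ms: ALLOW
  req#3 t=9ms: DENY
  req#4 t=13ms: DENY
  req#5 t=18ms: ALLOW
  req#6 t=22ms: ALLOW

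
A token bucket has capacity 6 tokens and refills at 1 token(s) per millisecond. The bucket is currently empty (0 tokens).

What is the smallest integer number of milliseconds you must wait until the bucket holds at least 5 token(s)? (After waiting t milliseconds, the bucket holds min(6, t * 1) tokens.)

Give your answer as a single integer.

Need t * 1 >= 5, so t >= 5/1.
Smallest integer t = ceil(5/1) = 5.

Answer: 5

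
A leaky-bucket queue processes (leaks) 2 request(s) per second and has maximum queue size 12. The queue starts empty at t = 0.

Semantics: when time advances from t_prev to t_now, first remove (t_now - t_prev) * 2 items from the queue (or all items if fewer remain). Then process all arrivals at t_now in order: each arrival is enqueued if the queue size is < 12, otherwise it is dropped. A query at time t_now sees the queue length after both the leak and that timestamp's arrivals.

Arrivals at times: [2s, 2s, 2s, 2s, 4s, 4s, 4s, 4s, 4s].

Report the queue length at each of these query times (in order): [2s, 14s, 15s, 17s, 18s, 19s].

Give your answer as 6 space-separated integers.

Queue lengths at query times:
  query t=2s: backlog = 4
  query t=14s: backlog = 0
  query t=15s: backlog = 0
  query t=17s: backlog = 0
  query t=18s: backlog = 0
  query t=19s: backlog = 0

Answer: 4 0 0 0 0 0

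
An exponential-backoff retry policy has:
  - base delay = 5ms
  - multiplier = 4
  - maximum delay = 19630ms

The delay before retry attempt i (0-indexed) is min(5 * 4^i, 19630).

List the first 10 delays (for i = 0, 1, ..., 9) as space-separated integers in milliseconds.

Computing each delay:
  i=0: min(5*4^0, 19630) = 5
  i=1: min(5*4^1, 19630) = 20
  i=2: min(5*4^2, 19630) = 80
  i=3: min(5*4^3, 19630) = 320
  i=4: min(5*4^4, 19630) = 1280
  i=5: min(5*4^5, 19630) = 5120
  i=6: min(5*4^6, 19630) = 19630
  i=7: min(5*4^7, 19630) = 19630
  i=8: min(5*4^8, 19630) = 19630
  i=9: min(5*4^9, 19630) = 19630

Answer: 5 20 80 320 1280 5120 19630 19630 19630 19630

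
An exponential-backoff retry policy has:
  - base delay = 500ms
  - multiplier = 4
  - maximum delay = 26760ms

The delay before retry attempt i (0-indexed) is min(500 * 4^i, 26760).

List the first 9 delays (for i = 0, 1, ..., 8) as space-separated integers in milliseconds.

Answer: 500 2000 8000 26760 26760 26760 26760 26760 26760

Derivation:
Computing each delay:
  i=0: min(500*4^0, 26760) = 500
  i=1: min(500*4^1, 26760) = 2000
  i=2: min(500*4^2, 26760) = 8000
  i=3: min(500*4^3, 26760) = 26760
  i=4: min(500*4^4, 26760) = 26760
  i=5: min(500*4^5, 26760) = 26760
  i=6: min(500*4^6, 26760) = 26760
  i=7: min(500*4^7, 26760) = 26760
  i=8: min(500*4^8, 26760) = 26760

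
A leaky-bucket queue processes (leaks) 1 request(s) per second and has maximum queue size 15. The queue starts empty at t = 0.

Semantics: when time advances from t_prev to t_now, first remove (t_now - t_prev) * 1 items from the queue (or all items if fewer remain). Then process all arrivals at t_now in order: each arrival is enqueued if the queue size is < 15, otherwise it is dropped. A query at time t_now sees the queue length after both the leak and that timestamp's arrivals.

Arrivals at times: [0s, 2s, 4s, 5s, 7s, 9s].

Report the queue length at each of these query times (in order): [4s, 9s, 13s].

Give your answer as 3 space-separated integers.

Queue lengths at query times:
  query t=4s: backlog = 1
  query t=9s: backlog = 1
  query t=13s: backlog = 0

Answer: 1 1 0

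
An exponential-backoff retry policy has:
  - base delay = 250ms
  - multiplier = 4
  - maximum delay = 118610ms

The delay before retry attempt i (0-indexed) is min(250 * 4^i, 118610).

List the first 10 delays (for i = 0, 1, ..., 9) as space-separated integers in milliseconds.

Answer: 250 1000 4000 16000 64000 118610 118610 118610 118610 118610

Derivation:
Computing each delay:
  i=0: min(250*4^0, 118610) = 250
  i=1: min(250*4^1, 118610) = 1000
  i=2: min(250*4^2, 118610) = 4000
  i=3: min(250*4^3, 118610) = 16000
  i=4: min(250*4^4, 118610) = 64000
  i=5: min(250*4^5, 118610) = 118610
  i=6: min(250*4^6, 118610) = 118610
  i=7: min(250*4^7, 118610) = 118610
  i=8: min(250*4^8, 118610) = 118610
  i=9: min(250*4^9, 118610) = 118610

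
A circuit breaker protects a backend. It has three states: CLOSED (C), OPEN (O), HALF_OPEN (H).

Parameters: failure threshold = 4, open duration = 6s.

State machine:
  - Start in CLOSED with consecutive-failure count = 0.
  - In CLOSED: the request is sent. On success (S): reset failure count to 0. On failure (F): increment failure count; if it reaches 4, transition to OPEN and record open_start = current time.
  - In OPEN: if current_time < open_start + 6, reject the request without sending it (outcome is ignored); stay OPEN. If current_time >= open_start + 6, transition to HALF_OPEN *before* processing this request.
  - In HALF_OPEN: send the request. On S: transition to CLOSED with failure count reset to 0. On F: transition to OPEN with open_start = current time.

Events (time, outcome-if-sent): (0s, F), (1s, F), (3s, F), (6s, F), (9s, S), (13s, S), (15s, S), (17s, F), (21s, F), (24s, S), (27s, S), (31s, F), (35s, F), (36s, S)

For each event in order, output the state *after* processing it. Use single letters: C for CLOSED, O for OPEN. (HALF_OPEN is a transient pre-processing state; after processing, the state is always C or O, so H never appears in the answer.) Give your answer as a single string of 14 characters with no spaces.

Answer: CCCOOCCCCCCCCC

Derivation:
State after each event:
  event#1 t=0s outcome=F: state=CLOSED
  event#2 t=1s outcome=F: state=CLOSED
  event#3 t=3s outcome=F: state=CLOSED
  event#4 t=6s outcome=F: state=OPEN
  event#5 t=9s outcome=S: state=OPEN
  event#6 t=13s outcome=S: state=CLOSED
  event#7 t=15s outcome=S: state=CLOSED
  event#8 t=17s outcome=F: state=CLOSED
  event#9 t=21s outcome=F: state=CLOSED
  event#10 t=24s outcome=S: state=CLOSED
  event#11 t=27s outcome=S: state=CLOSED
  event#12 t=31s outcome=F: state=CLOSED
  event#13 t=35s outcome=F: state=CLOSED
  event#14 t=36s outcome=S: state=CLOSED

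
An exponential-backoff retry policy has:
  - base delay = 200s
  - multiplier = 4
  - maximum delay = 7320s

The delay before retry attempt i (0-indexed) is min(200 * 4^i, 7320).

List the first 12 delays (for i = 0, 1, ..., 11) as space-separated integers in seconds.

Answer: 200 800 3200 7320 7320 7320 7320 7320 7320 7320 7320 7320

Derivation:
Computing each delay:
  i=0: min(200*4^0, 7320) = 200
  i=1: min(200*4^1, 7320) = 800
  i=2: min(200*4^2, 7320) = 3200
  i=3: min(200*4^3, 7320) = 7320
  i=4: min(200*4^4, 7320) = 7320
  i=5: min(200*4^5, 7320) = 7320
  i=6: min(200*4^6, 7320) = 7320
  i=7: min(200*4^7, 7320) = 7320
  i=8: min(200*4^8, 7320) = 7320
  i=9: min(200*4^9, 7320) = 7320
  i=10: min(200*4^10, 7320) = 7320
  i=11: min(200*4^11, 7320) = 7320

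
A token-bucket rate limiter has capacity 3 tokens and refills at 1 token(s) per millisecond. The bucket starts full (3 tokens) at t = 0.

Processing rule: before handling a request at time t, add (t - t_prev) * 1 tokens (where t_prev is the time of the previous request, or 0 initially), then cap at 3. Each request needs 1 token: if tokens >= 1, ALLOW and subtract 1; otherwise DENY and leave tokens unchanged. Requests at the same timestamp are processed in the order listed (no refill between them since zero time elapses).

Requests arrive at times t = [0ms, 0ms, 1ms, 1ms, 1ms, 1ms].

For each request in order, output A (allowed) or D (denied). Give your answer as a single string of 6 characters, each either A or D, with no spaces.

Simulating step by step:
  req#1 t=0ms: ALLOW
  req#2 t=0ms: ALLOW
  req#3 t=1ms: ALLOW
  req#4 t=1ms: ALLOW
  req#5 t=1ms: DENY
  req#6 t=1ms: DENY

Answer: AAAADD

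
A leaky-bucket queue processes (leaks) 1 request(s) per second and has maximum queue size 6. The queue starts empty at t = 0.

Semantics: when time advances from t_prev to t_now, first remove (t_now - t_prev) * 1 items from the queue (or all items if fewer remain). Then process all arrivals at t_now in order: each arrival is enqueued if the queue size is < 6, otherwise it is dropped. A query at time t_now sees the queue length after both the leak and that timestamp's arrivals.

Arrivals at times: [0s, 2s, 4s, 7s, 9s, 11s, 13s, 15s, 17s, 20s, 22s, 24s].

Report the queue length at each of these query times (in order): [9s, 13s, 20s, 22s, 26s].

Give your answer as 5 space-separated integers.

Answer: 1 1 1 1 0

Derivation:
Queue lengths at query times:
  query t=9s: backlog = 1
  query t=13s: backlog = 1
  query t=20s: backlog = 1
  query t=22s: backlog = 1
  query t=26s: backlog = 0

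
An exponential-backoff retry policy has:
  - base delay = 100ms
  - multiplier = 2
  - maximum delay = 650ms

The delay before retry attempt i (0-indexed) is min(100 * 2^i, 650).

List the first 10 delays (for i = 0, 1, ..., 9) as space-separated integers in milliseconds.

Computing each delay:
  i=0: min(100*2^0, 650) = 100
  i=1: min(100*2^1, 650) = 200
  i=2: min(100*2^2, 650) = 400
  i=3: min(100*2^3, 650) = 650
  i=4: min(100*2^4, 650) = 650
  i=5: min(100*2^5, 650) = 650
  i=6: min(100*2^6, 650) = 650
  i=7: min(100*2^7, 650) = 650
  i=8: min(100*2^8, 650) = 650
  i=9: min(100*2^9, 650) = 650

Answer: 100 200 400 650 650 650 650 650 650 650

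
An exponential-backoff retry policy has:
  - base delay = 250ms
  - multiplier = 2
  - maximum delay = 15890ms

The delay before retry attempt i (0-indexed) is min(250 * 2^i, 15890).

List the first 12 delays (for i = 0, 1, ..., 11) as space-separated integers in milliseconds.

Computing each delay:
  i=0: min(250*2^0, 15890) = 250
  i=1: min(250*2^1, 15890) = 500
  i=2: min(250*2^2, 15890) = 1000
  i=3: min(250*2^3, 15890) = 2000
  i=4: min(250*2^4, 15890) = 4000
  i=5: min(250*2^5, 15890) = 8000
  i=6: min(250*2^6, 15890) = 15890
  i=7: min(250*2^7, 15890) = 15890
  i=8: min(250*2^8, 15890) = 15890
  i=9: min(250*2^9, 15890) = 15890
  i=10: min(250*2^10, 15890) = 15890
  i=11: min(250*2^11, 15890) = 15890

Answer: 250 500 1000 2000 4000 8000 15890 15890 15890 15890 15890 15890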